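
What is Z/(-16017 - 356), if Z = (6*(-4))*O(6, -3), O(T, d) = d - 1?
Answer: -96/16373 ≈ -0.0058633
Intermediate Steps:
O(T, d) = -1 + d
Z = 96 (Z = (6*(-4))*(-1 - 3) = -24*(-4) = 96)
Z/(-16017 - 356) = 96/(-16017 - 356) = 96/(-16373) = 96*(-1/16373) = -96/16373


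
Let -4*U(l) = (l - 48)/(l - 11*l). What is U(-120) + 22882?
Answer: 4576407/200 ≈ 22882.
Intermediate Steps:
U(l) = (-48 + l)/(40*l) (U(l) = -(l - 48)/(4*(l - 11*l)) = -(-48 + l)/(4*((-10*l))) = -(-48 + l)*(-1/(10*l))/4 = -(-1)*(-48 + l)/(40*l) = (-48 + l)/(40*l))
U(-120) + 22882 = (1/40)*(-48 - 120)/(-120) + 22882 = (1/40)*(-1/120)*(-168) + 22882 = 7/200 + 22882 = 4576407/200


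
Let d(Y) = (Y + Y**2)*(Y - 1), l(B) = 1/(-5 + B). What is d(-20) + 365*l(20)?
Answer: -23867/3 ≈ -7955.7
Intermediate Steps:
d(Y) = (-1 + Y)*(Y + Y**2) (d(Y) = (Y + Y**2)*(-1 + Y) = (-1 + Y)*(Y + Y**2))
d(-20) + 365*l(20) = ((-20)**3 - 1*(-20)) + 365/(-5 + 20) = (-8000 + 20) + 365/15 = -7980 + 365*(1/15) = -7980 + 73/3 = -23867/3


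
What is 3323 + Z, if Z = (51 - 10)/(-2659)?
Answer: 8835816/2659 ≈ 3323.0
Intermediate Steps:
Z = -41/2659 (Z = 41*(-1/2659) = -41/2659 ≈ -0.015419)
3323 + Z = 3323 - 41/2659 = 8835816/2659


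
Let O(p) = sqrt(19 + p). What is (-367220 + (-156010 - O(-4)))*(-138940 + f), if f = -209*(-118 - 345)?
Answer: 22066178790 + 42173*sqrt(15) ≈ 2.2066e+10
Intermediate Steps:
f = 96767 (f = -209*(-463) = 96767)
(-367220 + (-156010 - O(-4)))*(-138940 + f) = (-367220 + (-156010 - sqrt(19 - 4)))*(-138940 + 96767) = (-367220 + (-156010 - sqrt(15)))*(-42173) = (-523230 - sqrt(15))*(-42173) = 22066178790 + 42173*sqrt(15)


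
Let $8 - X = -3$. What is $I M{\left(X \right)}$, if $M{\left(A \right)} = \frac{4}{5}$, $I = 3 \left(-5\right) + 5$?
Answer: $-8$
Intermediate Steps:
$X = 11$ ($X = 8 - -3 = 8 + 3 = 11$)
$I = -10$ ($I = -15 + 5 = -10$)
$M{\left(A \right)} = \frac{4}{5}$ ($M{\left(A \right)} = 4 \cdot \frac{1}{5} = \frac{4}{5}$)
$I M{\left(X \right)} = \left(-10\right) \frac{4}{5} = -8$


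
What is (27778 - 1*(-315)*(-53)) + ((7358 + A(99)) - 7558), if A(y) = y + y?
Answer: 11081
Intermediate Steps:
A(y) = 2*y
(27778 - 1*(-315)*(-53)) + ((7358 + A(99)) - 7558) = (27778 - 1*(-315)*(-53)) + ((7358 + 2*99) - 7558) = (27778 + 315*(-53)) + ((7358 + 198) - 7558) = (27778 - 16695) + (7556 - 7558) = 11083 - 2 = 11081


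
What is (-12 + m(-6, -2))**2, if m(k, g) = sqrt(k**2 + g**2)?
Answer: 184 - 48*sqrt(10) ≈ 32.211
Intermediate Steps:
m(k, g) = sqrt(g**2 + k**2)
(-12 + m(-6, -2))**2 = (-12 + sqrt((-2)**2 + (-6)**2))**2 = (-12 + sqrt(4 + 36))**2 = (-12 + sqrt(40))**2 = (-12 + 2*sqrt(10))**2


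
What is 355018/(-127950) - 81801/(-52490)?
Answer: -816845687/671609550 ≈ -1.2163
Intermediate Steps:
355018/(-127950) - 81801/(-52490) = 355018*(-1/127950) - 81801*(-1/52490) = -177509/63975 + 81801/52490 = -816845687/671609550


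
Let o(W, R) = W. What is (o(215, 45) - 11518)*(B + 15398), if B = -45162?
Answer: 336422492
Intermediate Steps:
(o(215, 45) - 11518)*(B + 15398) = (215 - 11518)*(-45162 + 15398) = -11303*(-29764) = 336422492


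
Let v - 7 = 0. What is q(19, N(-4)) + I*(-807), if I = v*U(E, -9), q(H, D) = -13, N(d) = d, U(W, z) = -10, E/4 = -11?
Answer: 56477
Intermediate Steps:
E = -44 (E = 4*(-11) = -44)
v = 7 (v = 7 + 0 = 7)
I = -70 (I = 7*(-10) = -70)
q(19, N(-4)) + I*(-807) = -13 - 70*(-807) = -13 + 56490 = 56477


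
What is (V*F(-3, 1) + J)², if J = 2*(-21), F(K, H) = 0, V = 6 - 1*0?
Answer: 1764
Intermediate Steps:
V = 6 (V = 6 + 0 = 6)
J = -42
(V*F(-3, 1) + J)² = (6*0 - 42)² = (0 - 42)² = (-42)² = 1764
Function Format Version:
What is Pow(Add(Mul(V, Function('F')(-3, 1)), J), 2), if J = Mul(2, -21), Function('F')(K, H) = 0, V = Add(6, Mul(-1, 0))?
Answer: 1764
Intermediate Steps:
V = 6 (V = Add(6, 0) = 6)
J = -42
Pow(Add(Mul(V, Function('F')(-3, 1)), J), 2) = Pow(Add(Mul(6, 0), -42), 2) = Pow(Add(0, -42), 2) = Pow(-42, 2) = 1764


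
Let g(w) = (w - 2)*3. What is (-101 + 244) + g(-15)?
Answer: 92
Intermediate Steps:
g(w) = -6 + 3*w (g(w) = (-2 + w)*3 = -6 + 3*w)
(-101 + 244) + g(-15) = (-101 + 244) + (-6 + 3*(-15)) = 143 + (-6 - 45) = 143 - 51 = 92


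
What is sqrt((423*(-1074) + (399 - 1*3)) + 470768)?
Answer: sqrt(16862) ≈ 129.85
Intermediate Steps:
sqrt((423*(-1074) + (399 - 1*3)) + 470768) = sqrt((-454302 + (399 - 3)) + 470768) = sqrt((-454302 + 396) + 470768) = sqrt(-453906 + 470768) = sqrt(16862)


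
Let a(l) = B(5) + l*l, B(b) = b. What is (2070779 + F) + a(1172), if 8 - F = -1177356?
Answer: 4621732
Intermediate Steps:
F = 1177364 (F = 8 - 1*(-1177356) = 8 + 1177356 = 1177364)
a(l) = 5 + l**2 (a(l) = 5 + l*l = 5 + l**2)
(2070779 + F) + a(1172) = (2070779 + 1177364) + (5 + 1172**2) = 3248143 + (5 + 1373584) = 3248143 + 1373589 = 4621732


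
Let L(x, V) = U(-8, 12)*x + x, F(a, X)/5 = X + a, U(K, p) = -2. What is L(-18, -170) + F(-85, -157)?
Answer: -1192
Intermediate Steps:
F(a, X) = 5*X + 5*a (F(a, X) = 5*(X + a) = 5*X + 5*a)
L(x, V) = -x (L(x, V) = -2*x + x = -x)
L(-18, -170) + F(-85, -157) = -1*(-18) + (5*(-157) + 5*(-85)) = 18 + (-785 - 425) = 18 - 1210 = -1192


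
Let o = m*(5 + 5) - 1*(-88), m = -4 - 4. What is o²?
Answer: 64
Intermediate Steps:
m = -8
o = 8 (o = -8*(5 + 5) - 1*(-88) = -8*10 + 88 = -80 + 88 = 8)
o² = 8² = 64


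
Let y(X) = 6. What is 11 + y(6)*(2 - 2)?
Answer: 11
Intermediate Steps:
11 + y(6)*(2 - 2) = 11 + 6*(2 - 2) = 11 + 6*0 = 11 + 0 = 11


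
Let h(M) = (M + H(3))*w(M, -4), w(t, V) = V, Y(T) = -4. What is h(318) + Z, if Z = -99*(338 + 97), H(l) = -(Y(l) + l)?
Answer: -44341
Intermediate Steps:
H(l) = 4 - l (H(l) = -(-4 + l) = 4 - l)
Z = -43065 (Z = -99*435 = -43065)
h(M) = -4 - 4*M (h(M) = (M + (4 - 1*3))*(-4) = (M + (4 - 3))*(-4) = (M + 1)*(-4) = (1 + M)*(-4) = -4 - 4*M)
h(318) + Z = (-4 - 4*318) - 43065 = (-4 - 1272) - 43065 = -1276 - 43065 = -44341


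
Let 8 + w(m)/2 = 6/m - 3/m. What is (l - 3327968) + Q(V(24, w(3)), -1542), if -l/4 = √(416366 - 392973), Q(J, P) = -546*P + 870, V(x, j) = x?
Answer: -2485166 - 4*√23393 ≈ -2.4858e+6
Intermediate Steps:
w(m) = -16 + 6/m (w(m) = -16 + 2*(6/m - 3/m) = -16 + 2*(3/m) = -16 + 6/m)
Q(J, P) = 870 - 546*P
l = -4*√23393 (l = -4*√(416366 - 392973) = -4*√23393 ≈ -611.79)
(l - 3327968) + Q(V(24, w(3)), -1542) = (-4*√23393 - 3327968) + (870 - 546*(-1542)) = (-3327968 - 4*√23393) + (870 + 841932) = (-3327968 - 4*√23393) + 842802 = -2485166 - 4*√23393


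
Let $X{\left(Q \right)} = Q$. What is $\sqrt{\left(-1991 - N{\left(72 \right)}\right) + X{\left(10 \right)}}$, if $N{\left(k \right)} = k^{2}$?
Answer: $i \sqrt{7165} \approx 84.646 i$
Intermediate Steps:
$\sqrt{\left(-1991 - N{\left(72 \right)}\right) + X{\left(10 \right)}} = \sqrt{\left(-1991 - 72^{2}\right) + 10} = \sqrt{\left(-1991 - 5184\right) + 10} = \sqrt{-7175 + 10} = \sqrt{-7165} = i \sqrt{7165}$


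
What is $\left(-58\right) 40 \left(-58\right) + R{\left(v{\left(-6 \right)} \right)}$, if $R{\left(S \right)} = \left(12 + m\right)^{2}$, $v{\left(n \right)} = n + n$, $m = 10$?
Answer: $135044$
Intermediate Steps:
$v{\left(n \right)} = 2 n$
$R{\left(S \right)} = 484$ ($R{\left(S \right)} = \left(12 + 10\right)^{2} = 22^{2} = 484$)
$\left(-58\right) 40 \left(-58\right) + R{\left(v{\left(-6 \right)} \right)} = \left(-58\right) 40 \left(-58\right) + 484 = \left(-2320\right) \left(-58\right) + 484 = 134560 + 484 = 135044$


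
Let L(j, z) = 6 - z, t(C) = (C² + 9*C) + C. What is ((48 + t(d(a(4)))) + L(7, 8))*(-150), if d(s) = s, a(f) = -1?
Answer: -5550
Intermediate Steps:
t(C) = C² + 10*C
((48 + t(d(a(4)))) + L(7, 8))*(-150) = ((48 - (10 - 1)) + (6 - 1*8))*(-150) = ((48 - 1*9) + (6 - 8))*(-150) = ((48 - 9) - 2)*(-150) = (39 - 2)*(-150) = 37*(-150) = -5550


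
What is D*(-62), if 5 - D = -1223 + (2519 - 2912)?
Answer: -100502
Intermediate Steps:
D = 1621 (D = 5 - (-1223 + (2519 - 2912)) = 5 - (-1223 - 393) = 5 - 1*(-1616) = 5 + 1616 = 1621)
D*(-62) = 1621*(-62) = -100502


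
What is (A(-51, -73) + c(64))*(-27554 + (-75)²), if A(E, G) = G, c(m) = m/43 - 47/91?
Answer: 6180600934/3913 ≈ 1.5795e+6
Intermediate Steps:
c(m) = -47/91 + m/43 (c(m) = m*(1/43) - 47*1/91 = m/43 - 47/91 = -47/91 + m/43)
(A(-51, -73) + c(64))*(-27554 + (-75)²) = (-73 + (-47/91 + (1/43)*64))*(-27554 + (-75)²) = (-73 + (-47/91 + 64/43))*(-27554 + 5625) = (-73 + 3803/3913)*(-21929) = -281846/3913*(-21929) = 6180600934/3913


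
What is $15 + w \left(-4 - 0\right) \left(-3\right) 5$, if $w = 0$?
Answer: $15$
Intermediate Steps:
$15 + w \left(-4 - 0\right) \left(-3\right) 5 = 15 + 0 \left(-4 - 0\right) \left(-3\right) 5 = 15 + 0 \left(-4 + 0\right) \left(-3\right) 5 = 15 + 0 \left(-4\right) \left(-3\right) 5 = 15 + 0 \cdot 12 \cdot 5 = 15 + 0 \cdot 60 = 15 + 0 = 15$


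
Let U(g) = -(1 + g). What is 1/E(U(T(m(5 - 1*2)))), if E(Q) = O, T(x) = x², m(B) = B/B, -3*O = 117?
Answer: -1/39 ≈ -0.025641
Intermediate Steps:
O = -39 (O = -⅓*117 = -39)
m(B) = 1
U(g) = -1 - g
E(Q) = -39
1/E(U(T(m(5 - 1*2)))) = 1/(-39) = -1/39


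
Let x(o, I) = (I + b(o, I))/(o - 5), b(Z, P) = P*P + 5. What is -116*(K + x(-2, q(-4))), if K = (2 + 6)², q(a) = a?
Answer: -49996/7 ≈ -7142.3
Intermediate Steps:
K = 64 (K = 8² = 64)
b(Z, P) = 5 + P² (b(Z, P) = P² + 5 = 5 + P²)
x(o, I) = (5 + I + I²)/(-5 + o) (x(o, I) = (I + (5 + I²))/(o - 5) = (5 + I + I²)/(-5 + o))
-116*(K + x(-2, q(-4))) = -116*(64 + (5 - 4 + (-4)²)/(-5 - 2)) = -116*(64 + (5 - 4 + 16)/(-7)) = -116*(64 - ⅐*17) = -116*(64 - 17/7) = -116*431/7 = -49996/7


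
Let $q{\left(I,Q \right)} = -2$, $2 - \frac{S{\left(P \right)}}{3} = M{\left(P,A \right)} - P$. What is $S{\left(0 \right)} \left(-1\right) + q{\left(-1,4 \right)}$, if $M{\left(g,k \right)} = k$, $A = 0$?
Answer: $-8$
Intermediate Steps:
$S{\left(P \right)} = 6 + 3 P$ ($S{\left(P \right)} = 6 - 3 \left(0 - P\right) = 6 - 3 \left(- P\right) = 6 + 3 P$)
$S{\left(0 \right)} \left(-1\right) + q{\left(-1,4 \right)} = \left(6 + 3 \cdot 0\right) \left(-1\right) - 2 = \left(6 + 0\right) \left(-1\right) - 2 = 6 \left(-1\right) - 2 = -6 - 2 = -8$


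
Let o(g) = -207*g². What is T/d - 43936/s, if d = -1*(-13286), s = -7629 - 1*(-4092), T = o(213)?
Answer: -32633587975/46992582 ≈ -694.44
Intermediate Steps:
T = -9391383 (T = -207*213² = -207*45369 = -9391383)
s = -3537 (s = -7629 + 4092 = -3537)
d = 13286
T/d - 43936/s = -9391383/13286 - 43936/(-3537) = -9391383*1/13286 - 43936*(-1/3537) = -9391383/13286 + 43936/3537 = -32633587975/46992582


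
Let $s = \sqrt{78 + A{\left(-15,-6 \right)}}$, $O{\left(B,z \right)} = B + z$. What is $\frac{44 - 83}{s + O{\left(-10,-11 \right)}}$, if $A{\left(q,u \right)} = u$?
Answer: $\frac{91}{41} + \frac{26 \sqrt{2}}{41} \approx 3.1163$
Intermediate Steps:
$s = 6 \sqrt{2}$ ($s = \sqrt{78 - 6} = \sqrt{72} = 6 \sqrt{2} \approx 8.4853$)
$\frac{44 - 83}{s + O{\left(-10,-11 \right)}} = \frac{44 - 83}{6 \sqrt{2} - 21} = - \frac{39}{6 \sqrt{2} - 21} = - \frac{39}{-21 + 6 \sqrt{2}}$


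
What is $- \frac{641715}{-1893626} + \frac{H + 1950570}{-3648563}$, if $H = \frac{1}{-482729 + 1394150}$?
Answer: $- \frac{25153591342237049}{128510616931443702} \approx -0.19573$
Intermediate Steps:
$H = \frac{1}{911421} \approx 1.0972 \cdot 10^{-6}$
$- \frac{641715}{-1893626} + \frac{H + 1950570}{-3648563} = - \frac{641715}{-1893626} + \frac{\frac{1}{911421} + 1950570}{-3648563} = \left(-641715\right) \left(- \frac{1}{1893626}\right) + \frac{1777790459971}{911421} \left(- \frac{1}{3648563}\right) = \frac{641715}{1893626} - \frac{1777790459971}{3325376938023} = - \frac{25153591342237049}{128510616931443702}$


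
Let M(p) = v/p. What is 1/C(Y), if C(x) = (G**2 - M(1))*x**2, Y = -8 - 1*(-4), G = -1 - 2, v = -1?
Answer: 1/160 ≈ 0.0062500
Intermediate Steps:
M(p) = -1/p
G = -3
Y = -4 (Y = -8 + 4 = -4)
C(x) = 10*x**2 (C(x) = ((-3)**2 - (-1)/1)*x**2 = (9 - (-1))*x**2 = (9 - 1*(-1))*x**2 = (9 + 1)*x**2 = 10*x**2)
1/C(Y) = 1/(10*(-4)**2) = 1/(10*16) = 1/160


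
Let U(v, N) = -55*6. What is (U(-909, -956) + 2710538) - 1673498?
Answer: 1036710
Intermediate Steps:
U(v, N) = -330
(U(-909, -956) + 2710538) - 1673498 = (-330 + 2710538) - 1673498 = 2710208 - 1673498 = 1036710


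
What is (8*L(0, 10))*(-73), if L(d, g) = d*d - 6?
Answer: 3504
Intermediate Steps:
L(d, g) = -6 + d² (L(d, g) = d² - 6 = -6 + d²)
(8*L(0, 10))*(-73) = (8*(-6 + 0²))*(-73) = (8*(-6 + 0))*(-73) = (8*(-6))*(-73) = -48*(-73) = 3504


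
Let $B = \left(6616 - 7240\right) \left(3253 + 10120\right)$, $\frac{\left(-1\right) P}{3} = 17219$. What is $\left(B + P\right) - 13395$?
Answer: $-8409804$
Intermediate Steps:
$P = -51657$ ($P = \left(-3\right) 17219 = -51657$)
$B = -8344752$ ($B = \left(-624\right) 13373 = -8344752$)
$\left(B + P\right) - 13395 = \left(-8344752 - 51657\right) - 13395 = -8396409 - 13395 = -8409804$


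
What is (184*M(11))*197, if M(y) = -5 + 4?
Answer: -36248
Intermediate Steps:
M(y) = -1
(184*M(11))*197 = (184*(-1))*197 = -184*197 = -36248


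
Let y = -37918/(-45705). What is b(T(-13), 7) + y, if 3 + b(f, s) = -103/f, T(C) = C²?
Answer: -21471908/7724145 ≈ -2.7798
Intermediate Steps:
b(f, s) = -3 - 103/f
y = 37918/45705 (y = -37918*(-1/45705) = 37918/45705 ≈ 0.82963)
b(T(-13), 7) + y = (-3 - 103/((-13)²)) + 37918/45705 = (-3 - 103/169) + 37918/45705 = -610/169 + 37918/45705 = -21471908/7724145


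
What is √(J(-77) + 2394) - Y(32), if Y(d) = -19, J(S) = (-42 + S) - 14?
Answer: 19 + √2261 ≈ 66.550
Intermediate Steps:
J(S) = -56 + S
√(J(-77) + 2394) - Y(32) = √((-56 - 77) + 2394) - 1*(-19) = √(-133 + 2394) + 19 = √2261 + 19 = 19 + √2261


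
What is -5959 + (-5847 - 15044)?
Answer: -26850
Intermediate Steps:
-5959 + (-5847 - 15044) = -5959 - 20891 = -26850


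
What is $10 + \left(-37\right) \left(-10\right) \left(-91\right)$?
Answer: $-33660$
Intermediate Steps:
$10 + \left(-37\right) \left(-10\right) \left(-91\right) = 10 + 370 \left(-91\right) = 10 - 33670 = -33660$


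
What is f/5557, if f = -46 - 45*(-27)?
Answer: 1169/5557 ≈ 0.21037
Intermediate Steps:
f = 1169 (f = -46 + 1215 = 1169)
f/5557 = 1169/5557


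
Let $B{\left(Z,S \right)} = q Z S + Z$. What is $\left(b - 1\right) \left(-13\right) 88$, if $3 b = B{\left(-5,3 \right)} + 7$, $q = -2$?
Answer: $- \frac{33176}{3} \approx -11059.0$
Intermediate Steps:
$B{\left(Z,S \right)} = Z - 2 S Z$ ($B{\left(Z,S \right)} = - 2 Z S + Z = - 2 S Z + Z = Z - 2 S Z$)
$b = \frac{32}{3}$ ($b = \frac{- 5 \left(1 - 6\right) + 7}{3} = \frac{\left(-5\right) \left(-5\right) + 7}{3} = \frac{25 + 7}{3} = \frac{1}{3} \cdot 32 = \frac{32}{3} \approx 10.667$)
$\left(b - 1\right) \left(-13\right) 88 = \left(\frac{32}{3} - 1\right) \left(-13\right) 88 = \frac{29}{3} \left(-13\right) 88 = \left(- \frac{377}{3}\right) 88 = - \frac{33176}{3}$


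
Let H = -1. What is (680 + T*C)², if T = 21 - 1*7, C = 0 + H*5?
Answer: 372100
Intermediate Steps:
C = -5 (C = 0 - 1*5 = 0 - 5 = -5)
T = 14 (T = 21 - 7 = 14)
(680 + T*C)² = (680 + 14*(-5))² = (680 - 70)² = 610² = 372100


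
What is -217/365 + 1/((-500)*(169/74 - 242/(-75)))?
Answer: -2656225/4465118 ≈ -0.59488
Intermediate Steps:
-217/365 + 1/((-500)*(169/74 - 242/(-75))) = -217*1/365 - 1/(500*(169*(1/74) - 242*(-1/75))) = -217/365 - 1/(500*(169/74 + 242/75)) = -217/365 - 1/(500*30583/5550) = -217/365 - 1/500*5550/30583 = -217/365 - 111/305830 = -2656225/4465118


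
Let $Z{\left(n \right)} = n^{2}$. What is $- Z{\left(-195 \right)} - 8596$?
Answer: $-46621$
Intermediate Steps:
$- Z{\left(-195 \right)} - 8596 = - \left(-195\right)^{2} - 8596 = \left(-1\right) 38025 - 8596 = -38025 - 8596 = -46621$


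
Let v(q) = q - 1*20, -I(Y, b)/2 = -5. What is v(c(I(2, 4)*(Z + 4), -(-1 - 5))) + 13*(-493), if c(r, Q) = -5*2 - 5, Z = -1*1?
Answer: -6444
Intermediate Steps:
Z = -1
I(Y, b) = 10 (I(Y, b) = -2*(-5) = 10)
c(r, Q) = -15 (c(r, Q) = -10 - 5 = -15)
v(q) = -20 + q (v(q) = q - 20 = -20 + q)
v(c(I(2, 4)*(Z + 4), -(-1 - 5))) + 13*(-493) = (-20 - 15) + 13*(-493) = -35 - 6409 = -6444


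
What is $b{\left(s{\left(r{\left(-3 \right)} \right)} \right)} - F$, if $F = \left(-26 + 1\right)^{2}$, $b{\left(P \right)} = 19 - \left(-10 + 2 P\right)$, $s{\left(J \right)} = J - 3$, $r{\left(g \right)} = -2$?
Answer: $-586$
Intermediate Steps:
$s{\left(J \right)} = -3 + J$ ($s{\left(J \right)} = J - 3 = -3 + J$)
$b{\left(P \right)} = 29 - 2 P$ ($b{\left(P \right)} = 19 - \left(-10 + 2 P\right) = 29 - 2 P$)
$F = 625$ ($F = \left(-25\right)^{2} = 625$)
$b{\left(s{\left(r{\left(-3 \right)} \right)} \right)} - F = \left(29 - 2 \left(-3 - 2\right)\right) - 625 = \left(29 - -10\right) - 625 = \left(29 + 10\right) - 625 = 39 - 625 = -586$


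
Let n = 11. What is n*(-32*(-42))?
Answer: 14784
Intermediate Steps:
n*(-32*(-42)) = 11*(-32*(-42)) = 11*1344 = 14784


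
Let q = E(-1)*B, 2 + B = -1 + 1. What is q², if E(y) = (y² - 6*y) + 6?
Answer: 676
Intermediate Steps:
B = -2 (B = -2 + (-1 + 1) = -2 + 0 = -2)
E(y) = 6 + y² - 6*y
q = -26 (q = (6 + (-1)² - 6*(-1))*(-2) = (6 + 1 + 6)*(-2) = 13*(-2) = -26)
q² = (-26)² = 676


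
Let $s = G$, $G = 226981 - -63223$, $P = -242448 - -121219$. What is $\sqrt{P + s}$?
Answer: $15 \sqrt{751} \approx 411.07$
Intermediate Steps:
$P = -121229$ ($P = -242448 + 121219 = -121229$)
$G = 290204$ ($G = 226981 + 63223 = 290204$)
$s = 290204$
$\sqrt{P + s} = \sqrt{-121229 + 290204} = \sqrt{168975} = 15 \sqrt{751}$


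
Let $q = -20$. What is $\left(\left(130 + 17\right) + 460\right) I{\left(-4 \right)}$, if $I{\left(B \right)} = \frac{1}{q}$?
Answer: $- \frac{607}{20} \approx -30.35$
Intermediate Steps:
$I{\left(B \right)} = - \frac{1}{20}$ ($I{\left(B \right)} = \frac{1}{-20} = - \frac{1}{20}$)
$\left(\left(130 + 17\right) + 460\right) I{\left(-4 \right)} = \left(\left(130 + 17\right) + 460\right) \left(- \frac{1}{20}\right) = \left(147 + 460\right) \left(- \frac{1}{20}\right) = 607 \left(- \frac{1}{20}\right) = - \frac{607}{20}$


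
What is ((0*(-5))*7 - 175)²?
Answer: 30625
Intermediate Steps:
((0*(-5))*7 - 175)² = (0*7 - 175)² = (0 - 175)² = (-175)² = 30625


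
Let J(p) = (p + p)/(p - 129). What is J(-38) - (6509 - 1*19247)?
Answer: 2127322/167 ≈ 12738.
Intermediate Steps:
J(p) = 2*p/(-129 + p) (J(p) = (2*p)/(-129 + p) = 2*p/(-129 + p))
J(-38) - (6509 - 1*19247) = 2*(-38)/(-129 - 38) - (6509 - 1*19247) = 2*(-38)/(-167) - (6509 - 19247) = 2*(-38)*(-1/167) - 1*(-12738) = 76/167 + 12738 = 2127322/167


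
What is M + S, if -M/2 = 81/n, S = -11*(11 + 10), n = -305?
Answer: -70293/305 ≈ -230.47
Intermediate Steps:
S = -231 (S = -11*21 = -231)
M = 162/305 (M = -162/(-305) = -162*(-1)/305 = -2*(-81/305) = 162/305 ≈ 0.53115)
M + S = 162/305 - 231 = -70293/305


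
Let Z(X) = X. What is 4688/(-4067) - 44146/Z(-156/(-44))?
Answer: -1975142434/158613 ≈ -12453.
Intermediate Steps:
4688/(-4067) - 44146/Z(-156/(-44)) = 4688/(-4067) - 44146/((-156/(-44))) = 4688*(-1/4067) - 44146/((-156*(-1/44))) = -4688/4067 - 44146/39/11 = -4688/4067 - 44146*11/39 = -4688/4067 - 485606/39 = -1975142434/158613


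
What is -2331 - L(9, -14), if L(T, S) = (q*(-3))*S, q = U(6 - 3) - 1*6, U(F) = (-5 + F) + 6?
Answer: -2247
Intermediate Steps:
U(F) = 1 + F
q = -2 (q = (1 + (6 - 3)) - 1*6 = (1 + 3) - 6 = 4 - 6 = -2)
L(T, S) = 6*S (L(T, S) = (-2*(-3))*S = 6*S)
-2331 - L(9, -14) = -2331 - 6*(-14) = -2331 - 1*(-84) = -2331 + 84 = -2247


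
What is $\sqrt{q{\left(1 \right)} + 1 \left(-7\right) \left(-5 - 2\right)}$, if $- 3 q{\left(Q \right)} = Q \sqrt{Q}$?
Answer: $\frac{\sqrt{438}}{3} \approx 6.9762$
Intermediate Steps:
$q{\left(Q \right)} = - \frac{Q^{\frac{3}{2}}}{3}$ ($q{\left(Q \right)} = - \frac{Q \sqrt{Q}}{3} = - \frac{Q^{\frac{3}{2}}}{3}$)
$\sqrt{q{\left(1 \right)} + 1 \left(-7\right) \left(-5 - 2\right)} = \sqrt{- \frac{1^{\frac{3}{2}}}{3} + 1 \left(-7\right) \left(-5 - 2\right)} = \sqrt{\left(- \frac{1}{3}\right) 1 - 7 \left(-5 - 2\right)} = \sqrt{- \frac{1}{3} - -49} = \sqrt{- \frac{1}{3} + 49} = \sqrt{\frac{146}{3}} = \frac{\sqrt{438}}{3}$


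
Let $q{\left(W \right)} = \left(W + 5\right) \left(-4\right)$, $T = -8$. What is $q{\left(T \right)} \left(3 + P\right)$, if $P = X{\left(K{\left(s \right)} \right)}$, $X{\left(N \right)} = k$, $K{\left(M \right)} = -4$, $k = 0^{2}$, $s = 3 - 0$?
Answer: $36$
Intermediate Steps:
$s = 3$ ($s = 3 + 0 = 3$)
$k = 0$
$X{\left(N \right)} = 0$
$q{\left(W \right)} = -20 - 4 W$ ($q{\left(W \right)} = \left(5 + W\right) \left(-4\right) = -20 - 4 W$)
$P = 0$
$q{\left(T \right)} \left(3 + P\right) = \left(-20 - -32\right) \left(3 + 0\right) = \left(-20 + 32\right) 3 = 12 \cdot 3 = 36$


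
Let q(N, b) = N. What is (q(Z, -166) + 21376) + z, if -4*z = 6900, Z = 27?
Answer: 19678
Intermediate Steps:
z = -1725 (z = -¼*6900 = -1725)
(q(Z, -166) + 21376) + z = (27 + 21376) - 1725 = 21403 - 1725 = 19678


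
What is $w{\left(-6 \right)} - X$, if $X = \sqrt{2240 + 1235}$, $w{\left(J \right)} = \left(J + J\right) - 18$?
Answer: $-30 - 5 \sqrt{139} \approx -88.949$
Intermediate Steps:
$w{\left(J \right)} = -18 + 2 J$ ($w{\left(J \right)} = 2 J - 18 = -18 + 2 J$)
$X = 5 \sqrt{139}$ ($X = \sqrt{3475} = 5 \sqrt{139} \approx 58.949$)
$w{\left(-6 \right)} - X = \left(-18 + 2 \left(-6\right)\right) - 5 \sqrt{139} = \left(-18 - 12\right) - 5 \sqrt{139} = -30 - 5 \sqrt{139}$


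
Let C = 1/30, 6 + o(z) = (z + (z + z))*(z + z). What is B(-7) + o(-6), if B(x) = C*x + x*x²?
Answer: -3997/30 ≈ -133.23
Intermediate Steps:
o(z) = -6 + 6*z² (o(z) = -6 + (z + (z + z))*(z + z) = -6 + (z + 2*z)*(2*z) = -6 + (3*z)*(2*z) = -6 + 6*z²)
C = 1/30 ≈ 0.033333
B(x) = x³ + x/30 (B(x) = x/30 + x*x² = x/30 + x³ = x³ + x/30)
B(-7) + o(-6) = ((-7)³ + (1/30)*(-7)) + (-6 + 6*(-6)²) = (-343 - 7/30) + (-6 + 6*36) = -10297/30 + (-6 + 216) = -10297/30 + 210 = -3997/30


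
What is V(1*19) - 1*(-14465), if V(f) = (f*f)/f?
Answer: 14484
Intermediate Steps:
V(f) = f (V(f) = f²/f = f)
V(1*19) - 1*(-14465) = 1*19 - 1*(-14465) = 19 + 14465 = 14484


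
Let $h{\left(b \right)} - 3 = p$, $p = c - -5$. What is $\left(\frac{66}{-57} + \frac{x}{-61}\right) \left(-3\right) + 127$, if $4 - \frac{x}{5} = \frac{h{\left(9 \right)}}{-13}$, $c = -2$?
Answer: $\frac{1982377}{15067} \approx 131.57$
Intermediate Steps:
$p = 3$ ($p = -2 - -5 = -2 + 5 = 3$)
$h{\left(b \right)} = 6$ ($h{\left(b \right)} = 3 + 3 = 6$)
$x = \frac{290}{13}$ ($x = 20 - 5 \frac{6}{-13} = 20 - 5 \cdot 6 \left(- \frac{1}{13}\right) = 20 - - \frac{30}{13} = 20 + \frac{30}{13} = \frac{290}{13} \approx 22.308$)
$\left(\frac{66}{-57} + \frac{x}{-61}\right) \left(-3\right) + 127 = \left(\frac{66}{-57} + \frac{290}{13 \left(-61\right)}\right) \left(-3\right) + 127 = \left(66 \left(- \frac{1}{57}\right) + \frac{290}{13} \left(- \frac{1}{61}\right)\right) \left(-3\right) + 127 = \left(- \frac{22}{19} - \frac{290}{793}\right) \left(-3\right) + 127 = \left(- \frac{22956}{15067}\right) \left(-3\right) + 127 = \frac{68868}{15067} + 127 = \frac{1982377}{15067}$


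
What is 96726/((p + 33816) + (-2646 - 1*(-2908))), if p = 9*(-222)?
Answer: 48363/16040 ≈ 3.0151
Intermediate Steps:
p = -1998
96726/((p + 33816) + (-2646 - 1*(-2908))) = 96726/((-1998 + 33816) + (-2646 - 1*(-2908))) = 96726/(31818 + (-2646 + 2908)) = 96726/(31818 + 262) = 96726/32080 = 96726*(1/32080) = 48363/16040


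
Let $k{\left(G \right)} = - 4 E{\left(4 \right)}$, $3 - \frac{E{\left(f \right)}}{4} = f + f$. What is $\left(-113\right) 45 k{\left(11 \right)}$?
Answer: $-406800$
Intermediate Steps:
$E{\left(f \right)} = 12 - 8 f$ ($E{\left(f \right)} = 12 - 4 \left(f + f\right) = 12 - 4 \cdot 2 f = 12 - 8 f$)
$k{\left(G \right)} = 80$ ($k{\left(G \right)} = - 4 \left(12 - 32\right) = \left(-4\right) \left(-20\right) = 80$)
$\left(-113\right) 45 k{\left(11 \right)} = \left(-113\right) 45 \cdot 80 = \left(-5085\right) 80 = -406800$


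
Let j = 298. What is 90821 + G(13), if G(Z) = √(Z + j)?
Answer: 90821 + √311 ≈ 90839.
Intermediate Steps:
G(Z) = √(298 + Z) (G(Z) = √(Z + 298) = √(298 + Z))
90821 + G(13) = 90821 + √(298 + 13) = 90821 + √311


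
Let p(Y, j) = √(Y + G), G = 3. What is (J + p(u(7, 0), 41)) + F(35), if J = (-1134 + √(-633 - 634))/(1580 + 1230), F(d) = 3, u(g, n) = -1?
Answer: 3648/1405 + √2 + I*√1267/2810 ≈ 4.0107 + 0.012667*I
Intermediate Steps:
J = -567/1405 + I*√1267/2810 (J = (-1134 + √(-1267))/2810 = (-1134 + I*√1267)*(1/2810) = -567/1405 + I*√1267/2810 ≈ -0.40356 + 0.012667*I)
p(Y, j) = √(3 + Y) (p(Y, j) = √(Y + 3) = √(3 + Y))
(J + p(u(7, 0), 41)) + F(35) = ((-567/1405 + I*√1267/2810) + √(3 - 1)) + 3 = ((-567/1405 + I*√1267/2810) + √2) + 3 = (-567/1405 + √2 + I*√1267/2810) + 3 = 3648/1405 + √2 + I*√1267/2810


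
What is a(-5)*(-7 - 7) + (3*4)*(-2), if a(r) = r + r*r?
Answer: -304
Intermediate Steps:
a(r) = r + r²
a(-5)*(-7 - 7) + (3*4)*(-2) = (-5*(1 - 5))*(-7 - 7) + (3*4)*(-2) = -5*(-4)*(-14) + 12*(-2) = 20*(-14) - 24 = -280 - 24 = -304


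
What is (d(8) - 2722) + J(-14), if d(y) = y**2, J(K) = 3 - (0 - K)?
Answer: -2669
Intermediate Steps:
J(K) = 3 + K (J(K) = 3 - (-1)*K = 3 + K)
(d(8) - 2722) + J(-14) = (8**2 - 2722) + (3 - 14) = (64 - 2722) - 11 = -2658 - 11 = -2669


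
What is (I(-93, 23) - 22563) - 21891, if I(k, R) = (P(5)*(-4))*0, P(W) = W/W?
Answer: -44454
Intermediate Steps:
P(W) = 1
I(k, R) = 0 (I(k, R) = (1*(-4))*0 = -4*0 = 0)
(I(-93, 23) - 22563) - 21891 = (0 - 22563) - 21891 = -22563 - 21891 = -44454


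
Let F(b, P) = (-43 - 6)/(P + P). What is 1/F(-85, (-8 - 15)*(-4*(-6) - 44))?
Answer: -920/49 ≈ -18.776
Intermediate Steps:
F(b, P) = -49/(2*P) (F(b, P) = -49*1/(2*P) = -49/(2*P))
1/F(-85, (-8 - 15)*(-4*(-6) - 44)) = 1/(-49*1/((-8 - 15)*(-4*(-6) - 44))/2) = 1/(-49*(-1/(23*(24 - 44)))/2) = 1/(-49/(2*((-23*(-20))))) = 1/(-49/2/460) = 1/(-49/2*1/460) = 1/(-49/920) = -920/49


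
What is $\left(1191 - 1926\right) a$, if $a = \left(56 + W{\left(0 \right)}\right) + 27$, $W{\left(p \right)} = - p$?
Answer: $-61005$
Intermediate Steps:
$a = 83$ ($a = \left(56 - 0\right) + 27 = \left(56 + 0\right) + 27 = 56 + 27 = 83$)
$\left(1191 - 1926\right) a = \left(1191 - 1926\right) 83 = \left(-735\right) 83 = -61005$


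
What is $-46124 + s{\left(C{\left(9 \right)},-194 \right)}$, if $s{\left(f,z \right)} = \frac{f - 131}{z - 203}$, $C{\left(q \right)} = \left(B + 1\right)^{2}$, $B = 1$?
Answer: $- \frac{18311101}{397} \approx -46124.0$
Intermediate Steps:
$C{\left(q \right)} = 4$ ($C{\left(q \right)} = \left(1 + 1\right)^{2} = 2^{2} = 4$)
$s{\left(f,z \right)} = \frac{-131 + f}{-203 + z}$
$-46124 + s{\left(C{\left(9 \right)},-194 \right)} = -46124 + \frac{-131 + 4}{-203 - 194} = -46124 + \frac{1}{-397} \left(-127\right) = -46124 - - \frac{127}{397} = -46124 + \frac{127}{397} = - \frac{18311101}{397}$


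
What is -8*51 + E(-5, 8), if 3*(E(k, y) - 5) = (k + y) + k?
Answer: -1211/3 ≈ -403.67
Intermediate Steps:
E(k, y) = 5 + y/3 + 2*k/3 (E(k, y) = 5 + ((k + y) + k)/3 = 5 + (y + 2*k)/3 = 5 + (y/3 + 2*k/3) = 5 + y/3 + 2*k/3)
-8*51 + E(-5, 8) = -8*51 + (5 + (⅓)*8 + (⅔)*(-5)) = -408 + (5 + 8/3 - 10/3) = -408 + 13/3 = -1211/3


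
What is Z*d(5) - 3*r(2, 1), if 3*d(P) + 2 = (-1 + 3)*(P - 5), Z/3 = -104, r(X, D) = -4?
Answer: 220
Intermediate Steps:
Z = -312 (Z = 3*(-104) = -312)
d(P) = -4 + 2*P/3 (d(P) = -⅔ + ((-1 + 3)*(P - 5))/3 = -⅔ + (2*(-5 + P))/3 = -⅔ + (-10 + 2*P)/3 = -⅔ + (-10/3 + 2*P/3) = -4 + 2*P/3)
Z*d(5) - 3*r(2, 1) = -312*(-4 + (⅔)*5) - 3*(-4) = -312*(-4 + 10/3) + 12 = -312*(-⅔) + 12 = 208 + 12 = 220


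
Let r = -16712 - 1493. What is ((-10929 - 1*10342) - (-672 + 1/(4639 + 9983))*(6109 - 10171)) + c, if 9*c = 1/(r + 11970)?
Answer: -376196526621007/136752255 ≈ -2.7509e+6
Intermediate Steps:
r = -18205
c = -1/56115 (c = 1/(9*(-18205 + 11970)) = (1/9)/(-6235) = (1/9)*(-1/6235) = -1/56115 ≈ -1.7821e-5)
((-10929 - 1*10342) - (-672 + 1/(4639 + 9983))*(6109 - 10171)) + c = ((-10929 - 1*10342) - (-672 + 1/(4639 + 9983))*(6109 - 10171)) - 1/56115 = ((-10929 - 10342) - (-672 + 1/14622)*(-4062)) - 1/56115 = (-21271 - (-672 + 1/14622)*(-4062)) - 1/56115 = (-21271 - (-9825983)*(-4062)/14622) - 1/56115 = (-21271 - 1*6652190491/2437) - 1/56115 = (-21271 - 6652190491/2437) - 1/56115 = -6704027918/2437 - 1/56115 = -376196526621007/136752255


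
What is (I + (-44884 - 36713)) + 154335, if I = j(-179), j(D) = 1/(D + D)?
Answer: 26040203/358 ≈ 72738.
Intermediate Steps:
j(D) = 1/(2*D)
I = -1/358 (I = (½)/(-179) = (½)*(-1/179) = -1/358 ≈ -0.0027933)
(I + (-44884 - 36713)) + 154335 = (-1/358 + (-44884 - 36713)) + 154335 = (-1/358 - 81597) + 154335 = -29211727/358 + 154335 = 26040203/358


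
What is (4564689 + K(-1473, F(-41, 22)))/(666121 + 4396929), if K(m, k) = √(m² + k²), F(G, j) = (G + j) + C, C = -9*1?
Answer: 4564689/5063050 + √2170513/5063050 ≈ 0.90186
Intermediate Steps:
C = -9
F(G, j) = -9 + G + j (F(G, j) = (G + j) - 9 = -9 + G + j)
K(m, k) = √(k² + m²)
(4564689 + K(-1473, F(-41, 22)))/(666121 + 4396929) = (4564689 + √((-9 - 41 + 22)² + (-1473)²))/(666121 + 4396929) = (4564689 + √((-28)² + 2169729))/5063050 = (4564689 + √(784 + 2169729))*(1/5063050) = (4564689 + √2170513)*(1/5063050) = 4564689/5063050 + √2170513/5063050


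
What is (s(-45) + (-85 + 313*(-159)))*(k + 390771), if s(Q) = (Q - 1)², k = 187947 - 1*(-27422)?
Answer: -28934699040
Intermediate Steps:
k = 215369 (k = 187947 + 27422 = 215369)
s(Q) = (-1 + Q)²
(s(-45) + (-85 + 313*(-159)))*(k + 390771) = ((-1 - 45)² + (-85 + 313*(-159)))*(215369 + 390771) = ((-46)² + (-85 - 49767))*606140 = (2116 - 49852)*606140 = -47736*606140 = -28934699040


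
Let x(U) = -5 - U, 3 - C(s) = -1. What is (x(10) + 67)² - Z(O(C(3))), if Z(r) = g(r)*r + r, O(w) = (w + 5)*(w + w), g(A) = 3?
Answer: 2416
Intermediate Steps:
C(s) = 4 (C(s) = 3 - 1*(-1) = 3 + 1 = 4)
O(w) = 2*w*(5 + w) (O(w) = (5 + w)*(2*w) = 2*w*(5 + w))
Z(r) = 4*r (Z(r) = 3*r + r = 4*r)
(x(10) + 67)² - Z(O(C(3))) = ((-5 - 1*10) + 67)² - 4*2*4*(5 + 4) = ((-5 - 10) + 67)² - 4*2*4*9 = (-15 + 67)² - 4*72 = 52² - 1*288 = 2704 - 288 = 2416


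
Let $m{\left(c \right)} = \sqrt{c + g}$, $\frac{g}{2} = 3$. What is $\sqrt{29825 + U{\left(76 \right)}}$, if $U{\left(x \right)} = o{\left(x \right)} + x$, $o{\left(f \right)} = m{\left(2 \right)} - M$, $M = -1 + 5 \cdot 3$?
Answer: $\sqrt{29887 + 2 \sqrt{2}} \approx 172.89$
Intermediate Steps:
$g = 6$ ($g = 2 \cdot 3 = 6$)
$m{\left(c \right)} = \sqrt{6 + c}$ ($m{\left(c \right)} = \sqrt{c + 6} = \sqrt{6 + c}$)
$M = 14$ ($M = -1 + 15 = 14$)
$o{\left(f \right)} = -14 + 2 \sqrt{2}$ ($o{\left(f \right)} = \sqrt{6 + 2} - 14 = \sqrt{8} - 14 = 2 \sqrt{2} - 14 = -14 + 2 \sqrt{2}$)
$U{\left(x \right)} = -14 + x + 2 \sqrt{2}$ ($U{\left(x \right)} = \left(-14 + 2 \sqrt{2}\right) + x = -14 + x + 2 \sqrt{2}$)
$\sqrt{29825 + U{\left(76 \right)}} = \sqrt{29825 + \left(-14 + 76 + 2 \sqrt{2}\right)} = \sqrt{29825 + \left(62 + 2 \sqrt{2}\right)} = \sqrt{29887 + 2 \sqrt{2}}$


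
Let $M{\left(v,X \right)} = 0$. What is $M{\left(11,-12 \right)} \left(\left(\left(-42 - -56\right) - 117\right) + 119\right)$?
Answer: $0$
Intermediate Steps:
$M{\left(11,-12 \right)} \left(\left(\left(-42 - -56\right) - 117\right) + 119\right) = 0 \left(\left(\left(-42 - -56\right) - 117\right) + 119\right) = 0 \left(\left(\left(-42 + 56\right) - 117\right) + 119\right) = 0 \left(\left(14 - 117\right) + 119\right) = 0 \left(-103 + 119\right) = 0 \cdot 16 = 0$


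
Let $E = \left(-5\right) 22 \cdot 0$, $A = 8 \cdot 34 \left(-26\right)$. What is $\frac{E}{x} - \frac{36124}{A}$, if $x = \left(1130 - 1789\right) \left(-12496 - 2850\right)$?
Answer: $\frac{9031}{1768} \approx 5.108$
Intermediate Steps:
$A = -7072$ ($A = 272 \left(-26\right) = -7072$)
$x = 10113014$ ($x = \left(-659\right) \left(-15346\right) = 10113014$)
$E = 0$ ($E = \left(-110\right) 0 = 0$)
$\frac{E}{x} - \frac{36124}{A} = \frac{0}{10113014} - \frac{36124}{-7072} = 0 \cdot \frac{1}{10113014} - - \frac{9031}{1768} = 0 + \frac{9031}{1768} = \frac{9031}{1768}$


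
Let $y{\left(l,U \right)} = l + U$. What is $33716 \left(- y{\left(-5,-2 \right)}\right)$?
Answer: $236012$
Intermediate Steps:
$y{\left(l,U \right)} = U + l$
$33716 \left(- y{\left(-5,-2 \right)}\right) = 33716 \left(- (-2 - 5)\right) = 33716 \left(\left(-1\right) \left(-7\right)\right) = 33716 \cdot 7 = 236012$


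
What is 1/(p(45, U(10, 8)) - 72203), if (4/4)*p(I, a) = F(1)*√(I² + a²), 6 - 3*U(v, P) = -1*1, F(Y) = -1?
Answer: -649827/46919440607 + 3*√18274/46919440607 ≈ -1.3841e-5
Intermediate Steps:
U(v, P) = 7/3 (U(v, P) = 2 - (-1)/3 = 2 - ⅓*(-1) = 2 + ⅓ = 7/3)
p(I, a) = -√(I² + a²)
1/(p(45, U(10, 8)) - 72203) = 1/(-√(45² + (7/3)²) - 72203) = 1/(-√(2025 + 49/9) - 72203) = 1/(-√(18274/9) - 72203) = 1/(-√18274/3 - 72203) = 1/(-72203 - √18274/3)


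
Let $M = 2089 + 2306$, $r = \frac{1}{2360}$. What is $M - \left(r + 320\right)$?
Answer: $\frac{9616999}{2360} \approx 4075.0$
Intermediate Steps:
$r = \frac{1}{2360} \approx 0.00042373$
$M = 4395$
$M - \left(r + 320\right) = 4395 - \left(\frac{1}{2360} + 320\right) = 4395 - \frac{755201}{2360} = \frac{9616999}{2360}$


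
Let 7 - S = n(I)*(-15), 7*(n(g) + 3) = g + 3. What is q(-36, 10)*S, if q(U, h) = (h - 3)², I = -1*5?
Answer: -2072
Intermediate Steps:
I = -5
n(g) = -18/7 + g/7 (n(g) = -3 + (g + 3)/7 = -3 + (3 + g)/7 = -3 + (3/7 + g/7) = -18/7 + g/7)
q(U, h) = (-3 + h)²
S = -296/7 (S = 7 - (-18/7 + (⅐)*(-5))*(-15) = 7 - (-18/7 - 5/7)*(-15) = 7 - (-23)*(-15)/7 = 7 - 1*345/7 = 7 - 345/7 = -296/7 ≈ -42.286)
q(-36, 10)*S = (-3 + 10)²*(-296/7) = 7²*(-296/7) = 49*(-296/7) = -2072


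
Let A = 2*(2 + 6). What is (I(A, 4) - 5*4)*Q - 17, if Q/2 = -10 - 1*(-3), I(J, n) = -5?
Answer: 333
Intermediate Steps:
A = 16 (A = 2*8 = 16)
Q = -14 (Q = 2*(-10 - 1*(-3)) = 2*(-10 + 3) = 2*(-7) = -14)
(I(A, 4) - 5*4)*Q - 17 = (-5 - 5*4)*(-14) - 17 = (-5 - 20)*(-14) - 17 = -25*(-14) - 17 = 350 - 17 = 333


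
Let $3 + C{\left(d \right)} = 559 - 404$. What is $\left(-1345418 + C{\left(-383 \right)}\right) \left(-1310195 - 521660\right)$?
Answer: $2464332248430$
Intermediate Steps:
$C{\left(d \right)} = 152$ ($C{\left(d \right)} = -3 + \left(559 - 404\right) = -3 + 155 = 152$)
$\left(-1345418 + C{\left(-383 \right)}\right) \left(-1310195 - 521660\right) = \left(-1345418 + 152\right) \left(-1310195 - 521660\right) = \left(-1345266\right) \left(-1831855\right) = 2464332248430$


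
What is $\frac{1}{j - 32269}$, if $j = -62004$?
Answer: $- \frac{1}{94273} \approx -1.0607 \cdot 10^{-5}$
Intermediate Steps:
$\frac{1}{j - 32269} = \frac{1}{-62004 - 32269} = \frac{1}{-94273} = - \frac{1}{94273}$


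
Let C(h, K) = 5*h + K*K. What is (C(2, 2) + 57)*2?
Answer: 142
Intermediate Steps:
C(h, K) = K² + 5*h (C(h, K) = 5*h + K² = K² + 5*h)
(C(2, 2) + 57)*2 = ((2² + 5*2) + 57)*2 = ((4 + 10) + 57)*2 = (14 + 57)*2 = 71*2 = 142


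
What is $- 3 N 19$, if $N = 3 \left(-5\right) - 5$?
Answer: $1140$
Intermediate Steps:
$N = -20$ ($N = -15 - 5 = -20$)
$- 3 N 19 = \left(-3\right) \left(-20\right) 19 = 60 \cdot 19 = 1140$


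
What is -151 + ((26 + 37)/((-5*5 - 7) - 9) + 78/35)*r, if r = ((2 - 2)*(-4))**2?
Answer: -151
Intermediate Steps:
r = 0 (r = (0*(-4))**2 = 0**2 = 0)
-151 + ((26 + 37)/((-5*5 - 7) - 9) + 78/35)*r = -151 + ((26 + 37)/((-5*5 - 7) - 9) + 78/35)*0 = -151 + (63/((-25 - 7) - 9) + 78*(1/35))*0 = -151 + (63/(-32 - 9) + 78/35)*0 = -151 + (63/(-41) + 78/35)*0 = -151 + (63*(-1/41) + 78/35)*0 = -151 + (-63/41 + 78/35)*0 = -151 + (993/1435)*0 = -151 + 0 = -151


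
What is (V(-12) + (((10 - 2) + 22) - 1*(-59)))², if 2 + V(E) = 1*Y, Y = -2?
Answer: 7225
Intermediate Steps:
V(E) = -4 (V(E) = -2 + 1*(-2) = -2 - 2 = -4)
(V(-12) + (((10 - 2) + 22) - 1*(-59)))² = (-4 + (((10 - 2) + 22) - 1*(-59)))² = (-4 + ((8 + 22) + 59))² = (-4 + (30 + 59))² = (-4 + 89)² = 85² = 7225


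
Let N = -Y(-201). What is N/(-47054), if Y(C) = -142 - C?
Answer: 59/47054 ≈ 0.0012539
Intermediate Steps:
N = -59 (N = -(-142 - 1*(-201)) = -(-142 + 201) = -1*59 = -59)
N/(-47054) = -59/(-47054) = -59*(-1/47054) = 59/47054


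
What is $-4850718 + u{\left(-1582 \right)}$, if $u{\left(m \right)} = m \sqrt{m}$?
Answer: $-4850718 - 1582 i \sqrt{1582} \approx -4.8507 \cdot 10^{6} - 62923.0 i$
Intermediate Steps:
$u{\left(m \right)} = m^{\frac{3}{2}}$
$-4850718 + u{\left(-1582 \right)} = -4850718 + \left(-1582\right)^{\frac{3}{2}} = -4850718 - 1582 i \sqrt{1582}$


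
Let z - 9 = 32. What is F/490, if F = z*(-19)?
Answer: -779/490 ≈ -1.5898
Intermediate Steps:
z = 41 (z = 9 + 32 = 41)
F = -779 (F = 41*(-19) = -779)
F/490 = -779/490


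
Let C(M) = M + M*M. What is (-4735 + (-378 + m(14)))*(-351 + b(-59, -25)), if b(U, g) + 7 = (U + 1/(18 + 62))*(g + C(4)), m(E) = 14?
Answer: 5144891/16 ≈ 3.2156e+5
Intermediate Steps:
C(M) = M + M²
b(U, g) = -7 + (20 + g)*(1/80 + U) (b(U, g) = -7 + (U + 1/(18 + 62))*(g + 4*(1 + 4)) = -7 + (U + 1/80)*(g + 4*5) = -7 + (U + 1/80)*(g + 20) = -7 + (1/80 + U)*(20 + g) = -7 + (20 + g)*(1/80 + U))
(-4735 + (-378 + m(14)))*(-351 + b(-59, -25)) = (-4735 + (-378 + 14))*(-351 + (-27/4 + 20*(-59) + (1/80)*(-25) - 59*(-25))) = (-4735 - 364)*(-351 + (-27/4 - 1180 - 5/16 + 1475)) = -5099*(-351 + 4607/16) = -5099*(-1009/16) = 5144891/16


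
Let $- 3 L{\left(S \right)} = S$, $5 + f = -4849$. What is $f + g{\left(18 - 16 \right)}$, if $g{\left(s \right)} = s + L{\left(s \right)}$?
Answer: $- \frac{14558}{3} \approx -4852.7$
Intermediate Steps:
$f = -4854$ ($f = -5 - 4849 = -4854$)
$L{\left(S \right)} = - \frac{S}{3}$
$g{\left(s \right)} = \frac{2 s}{3}$ ($g{\left(s \right)} = s - \frac{s}{3} = \frac{2 s}{3}$)
$f + g{\left(18 - 16 \right)} = -4854 + \frac{2 \left(18 - 16\right)}{3} = -4854 + \frac{2}{3} \cdot 2 = -4854 + \frac{4}{3} = - \frac{14558}{3}$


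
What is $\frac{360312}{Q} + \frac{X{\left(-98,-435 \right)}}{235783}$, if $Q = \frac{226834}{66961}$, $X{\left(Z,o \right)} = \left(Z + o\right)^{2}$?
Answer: $\frac{2844382973274341}{26741800511} \approx 1.0636 \cdot 10^{5}$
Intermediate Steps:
$Q = \frac{226834}{66961}$ ($Q = 226834 \cdot \frac{1}{66961} = \frac{226834}{66961} \approx 3.3876$)
$\frac{360312}{Q} + \frac{X{\left(-98,-435 \right)}}{235783} = \frac{360312}{\frac{226834}{66961}} + \frac{\left(-98 - 435\right)^{2}}{235783} = 360312 \cdot \frac{66961}{226834} + \left(-533\right)^{2} \cdot \frac{1}{235783} = \frac{12063425916}{113417} + 284089 \cdot \frac{1}{235783} = \frac{12063425916}{113417} + \frac{284089}{235783} = \frac{2844382973274341}{26741800511}$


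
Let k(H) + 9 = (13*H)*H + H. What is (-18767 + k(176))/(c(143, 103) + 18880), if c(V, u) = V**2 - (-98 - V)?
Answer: 192044/19785 ≈ 9.7065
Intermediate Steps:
c(V, u) = 98 + V + V**2 (c(V, u) = V**2 + (98 + V) = 98 + V + V**2)
k(H) = -9 + H + 13*H**2 (k(H) = -9 + ((13*H)*H + H) = -9 + (13*H**2 + H) = -9 + (H + 13*H**2) = -9 + H + 13*H**2)
(-18767 + k(176))/(c(143, 103) + 18880) = (-18767 + (-9 + 176 + 13*176**2))/((98 + 143 + 143**2) + 18880) = (-18767 + (-9 + 176 + 13*30976))/((98 + 143 + 20449) + 18880) = (-18767 + (-9 + 176 + 402688))/(20690 + 18880) = (-18767 + 402855)/39570 = 384088*(1/39570) = 192044/19785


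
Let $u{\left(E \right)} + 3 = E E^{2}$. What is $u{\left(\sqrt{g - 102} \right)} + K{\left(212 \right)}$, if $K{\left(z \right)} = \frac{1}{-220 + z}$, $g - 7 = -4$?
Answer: $- \frac{25}{8} - 297 i \sqrt{11} \approx -3.125 - 985.04 i$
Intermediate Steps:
$g = 3$ ($g = 7 - 4 = 3$)
$u{\left(E \right)} = -3 + E^{3}$ ($u{\left(E \right)} = -3 + E E^{2} = -3 + E^{3}$)
$u{\left(\sqrt{g - 102} \right)} + K{\left(212 \right)} = \left(-3 + \left(\sqrt{3 - 102}\right)^{3}\right) + \frac{1}{-220 + 212} = \left(-3 + \left(\sqrt{-99}\right)^{3}\right) + \frac{1}{-8} = \left(-3 + \left(3 i \sqrt{11}\right)^{3}\right) - \frac{1}{8} = \left(-3 - 297 i \sqrt{11}\right) - \frac{1}{8} = - \frac{25}{8} - 297 i \sqrt{11}$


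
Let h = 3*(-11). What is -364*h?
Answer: 12012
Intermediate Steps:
h = -33
-364*h = -364*(-33) = 12012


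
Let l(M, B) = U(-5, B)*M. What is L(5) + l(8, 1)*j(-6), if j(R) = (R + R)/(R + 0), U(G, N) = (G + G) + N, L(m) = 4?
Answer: -140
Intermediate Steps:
U(G, N) = N + 2*G (U(G, N) = 2*G + N = N + 2*G)
j(R) = 2 (j(R) = (2*R)/R = 2)
l(M, B) = M*(-10 + B) (l(M, B) = (B + 2*(-5))*M = (B - 10)*M = (-10 + B)*M = M*(-10 + B))
L(5) + l(8, 1)*j(-6) = 4 + (8*(-10 + 1))*2 = 4 + (8*(-9))*2 = 4 - 72*2 = 4 - 144 = -140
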